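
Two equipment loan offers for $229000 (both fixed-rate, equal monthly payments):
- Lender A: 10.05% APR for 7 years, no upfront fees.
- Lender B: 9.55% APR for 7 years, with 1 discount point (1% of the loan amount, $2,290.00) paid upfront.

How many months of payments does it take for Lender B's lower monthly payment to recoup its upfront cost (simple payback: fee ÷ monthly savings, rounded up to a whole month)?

Lender A: at 10.05% the monthly rate is 0.0083750, so the payment is 229,000 × 0.0083750 / (1 − 1.0083750^−84) = $3,807.59.
Lender B: monthly rate = 9.55%/12 = 0.0079583; payment = 229,000 × 0.0079583 / (1 − (1+0.0079583)^−84) = $3,748.64.
Monthly savings = $3,807.59 − $3,748.64 = $58.95.
Break-even = $2,290.00 / $58.95 = 38.85 → 39 months.

39 months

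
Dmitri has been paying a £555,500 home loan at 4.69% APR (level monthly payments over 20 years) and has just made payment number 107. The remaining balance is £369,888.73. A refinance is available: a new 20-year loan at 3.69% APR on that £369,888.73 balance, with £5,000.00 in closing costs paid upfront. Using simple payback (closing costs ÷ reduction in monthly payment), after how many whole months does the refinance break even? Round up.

Current payment = 555,500 × 4.69%/12 / (1 − (1+0.0039083)^−240) = £3,571.59.
Refinanced payment = 369,888.73 × 0.0030750 / (1 − (1+0.0030750)^−240) = £2,181.49.
Monthly savings = £3,571.59 − £2,181.49 = £1,390.10.
Break-even = £5,000.00 / £1,390.10 = 3.60 → 4 months.

4 months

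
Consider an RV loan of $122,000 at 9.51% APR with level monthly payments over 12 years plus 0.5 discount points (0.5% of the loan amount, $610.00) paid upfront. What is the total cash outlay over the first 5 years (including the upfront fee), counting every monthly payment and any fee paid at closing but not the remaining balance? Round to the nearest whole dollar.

At 9.51% the monthly rate is 0.0079250, so the payment is 122,000 × 0.0079250 / (1 − 1.0079250^−144) = $1,423.67.
Total outlay = 60 × $1,423.67 + $610.00 = $86,030.20.

$86,030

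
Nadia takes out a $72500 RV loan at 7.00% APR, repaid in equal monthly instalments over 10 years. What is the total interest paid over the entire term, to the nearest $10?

At 7.00% the monthly rate is 0.0058333, so the payment is 72,500 × 0.0058333 / (1 − 1.0058333^−120) = $841.79.
Total paid = 120 × $841.79 = $101,014.80; interest = $101,014.80 − $72,500 = $28,514.80.

$28,510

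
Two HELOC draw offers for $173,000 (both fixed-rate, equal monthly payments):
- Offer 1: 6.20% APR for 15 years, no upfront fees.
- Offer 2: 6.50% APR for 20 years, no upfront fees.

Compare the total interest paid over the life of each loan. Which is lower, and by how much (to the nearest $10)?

Offer 1 by $43,410

Offer 1: at 6.20% the monthly rate is 0.0051667, so the payment is 173,000 × 0.0051667 / (1 − 1.0051667^−180) = $1,478.63.
Total interest on Offer 1 = 180 × $1,478.63 − $173,000 = $93,153.40.
Offer 2: monthly rate = 6.5%/12 = 0.0054167; payment = 173,000 × 0.0054167 / (1 − (1+0.0054167)^−240) = $1,289.84.
Total interest on Offer 2 = 240 × $1,289.84 − $173,000 = $136,561.60.
Offer 1 is lower by $43,408.20.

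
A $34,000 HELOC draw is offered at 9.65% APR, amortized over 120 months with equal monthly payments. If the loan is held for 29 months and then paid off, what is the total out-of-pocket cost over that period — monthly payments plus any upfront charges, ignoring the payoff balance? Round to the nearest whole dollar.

$12,840

Monthly rate = 9.65%/12 = 0.0080417; payment = 34,000 × 0.0080417 / (1 − (1+0.0080417)^−120) = $442.75.
Total outlay = 29 × $442.75 = $12,839.75.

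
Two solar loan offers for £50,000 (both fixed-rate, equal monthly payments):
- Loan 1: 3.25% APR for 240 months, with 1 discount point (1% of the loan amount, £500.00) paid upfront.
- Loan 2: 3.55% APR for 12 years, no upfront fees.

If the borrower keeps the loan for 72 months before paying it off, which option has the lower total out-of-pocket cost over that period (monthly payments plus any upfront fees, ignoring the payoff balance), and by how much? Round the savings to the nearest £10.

Loan 1: monthly rate = 3.25%/12 = 0.0027083; payment = 50,000 × 0.0027083 / (1 − (1+0.0027083)^−240) = £283.60.
Loan 2: at 3.55% the monthly rate is 0.0029583, so the payment is 50,000 × 0.0029583 / (1 − 1.0029583^−144) = £426.92.
Over 72 months: Loan 1 costs 72 × £283.60 + £500.00 = £20,919.20; Loan 2 costs 72 × £426.92 = £30,738.24.
Loan 1 is cheaper by £30,738.24 − £20,919.20 = £9,819.04.

Loan 1 by £9,820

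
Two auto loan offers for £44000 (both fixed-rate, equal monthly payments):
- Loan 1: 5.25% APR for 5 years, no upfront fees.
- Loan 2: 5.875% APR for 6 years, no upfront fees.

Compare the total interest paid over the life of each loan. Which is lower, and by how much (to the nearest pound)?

Loan 1: monthly rate = 5.25%/12 = 0.0043750; payment = 44,000 × 0.0043750 / (1 − (1+0.0043750)^−60) = £835.38.
Total interest on Loan 1 = 60 × £835.38 − £44,000 = £6,122.80.
Loan 2: at 5.875% the monthly rate is 0.0048958, so the payment is 44,000 × 0.0048958 / (1 − 1.0048958^−72) = £726.61.
Total interest on Loan 2 = 72 × £726.61 − £44,000 = £8,315.92.
Loan 1 is lower by £2,193.12.

Loan 1 by £2,193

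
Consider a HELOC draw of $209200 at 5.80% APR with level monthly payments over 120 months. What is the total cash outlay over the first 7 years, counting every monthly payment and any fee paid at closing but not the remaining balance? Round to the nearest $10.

At 5.80% the monthly rate is 0.0048333, so the payment is 209,200 × 0.0048333 / (1 − 1.0048333^−120) = $2,301.59.
Total outlay = 84 × $2,301.59 = $193,333.56.

$193,330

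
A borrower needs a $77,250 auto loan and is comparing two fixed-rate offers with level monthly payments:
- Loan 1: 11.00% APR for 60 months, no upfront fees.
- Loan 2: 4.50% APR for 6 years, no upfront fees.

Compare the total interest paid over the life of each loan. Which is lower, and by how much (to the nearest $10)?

Loan 1: at 11.00% the monthly rate is 0.0091667, so the payment is 77,250 × 0.0091667 / (1 − 1.0091667^−60) = $1,679.60.
Total interest on Loan 1 = 60 × $1,679.60 − $77,250 = $23,526.00.
Loan 2: monthly rate = 4.5%/12 = 0.0037500; payment = 77,250 × 0.0037500 / (1 − (1+0.0037500)^−72) = $1,226.27.
Total interest on Loan 2 = 72 × $1,226.27 − $77,250 = $11,041.44.
Loan 2 is lower by $12,484.56.

Loan 2 by $12,480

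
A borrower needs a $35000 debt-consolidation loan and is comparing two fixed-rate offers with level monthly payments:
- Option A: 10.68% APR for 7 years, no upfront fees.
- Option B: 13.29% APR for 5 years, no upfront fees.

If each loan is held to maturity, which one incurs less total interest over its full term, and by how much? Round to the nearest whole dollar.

Option A: at 10.68% the monthly rate is 0.0089000, so the payment is 35,000 × 0.0089000 / (1 − 1.0089000^−84) = $593.41.
Total interest on Option A = 84 × $593.41 − $35,000 = $14,846.44.
Option B: at 13.29% the monthly rate is 0.0110750, so the payment is 35,000 × 0.0110750 / (1 − 1.0110750^−60) = $801.56.
Total interest on Option B = 60 × $801.56 − $35,000 = $13,093.60.
Option B is lower by $1,752.84.

Option B by $1,753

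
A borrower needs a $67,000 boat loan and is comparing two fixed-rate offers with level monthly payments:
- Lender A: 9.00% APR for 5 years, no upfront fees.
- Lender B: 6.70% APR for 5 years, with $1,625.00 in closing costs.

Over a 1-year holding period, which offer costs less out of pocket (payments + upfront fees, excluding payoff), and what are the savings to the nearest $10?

Lender A: at 9.00% the monthly rate is 0.0075000, so the payment is 67,000 × 0.0075000 / (1 − 1.0075000^−60) = $1,390.81.
Lender B: at 6.70% the monthly rate is 0.0055833, so the payment is 67,000 × 0.0055833 / (1 − 1.0055833^−60) = $1,317.22.
Over 12 months: Lender A costs 12 × $1,390.81 = $16,689.72; Lender B costs 12 × $1,317.22 + $1,625.00 = $17,431.64.
Lender A is cheaper by $17,431.64 − $16,689.72 = $741.92.

Lender A by $740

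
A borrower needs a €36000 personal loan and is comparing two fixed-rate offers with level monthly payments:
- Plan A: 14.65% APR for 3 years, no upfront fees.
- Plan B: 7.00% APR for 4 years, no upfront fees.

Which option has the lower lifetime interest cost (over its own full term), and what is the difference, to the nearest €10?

Plan A: at 14.65% the monthly rate is 0.0122083, so the payment is 36,000 × 0.0122083 / (1 − 1.0122083^−36) = €1,241.79.
Total interest on Plan A = 36 × €1,241.79 − €36,000 = €8,704.44.
Plan B: monthly rate = 7%/12 = 0.0058333; payment = 36,000 × 0.0058333 / (1 − (1+0.0058333)^−48) = €862.06.
Total interest on Plan B = 48 × €862.06 − €36,000 = €5,378.88.
Plan B is lower by €3,325.56.

Plan B by €3,330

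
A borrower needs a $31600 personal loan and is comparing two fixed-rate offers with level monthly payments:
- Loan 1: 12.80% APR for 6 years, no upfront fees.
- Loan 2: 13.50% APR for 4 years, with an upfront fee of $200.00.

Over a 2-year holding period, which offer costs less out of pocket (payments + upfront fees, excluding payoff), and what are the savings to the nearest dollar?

Loan 1 by $5,590

Loan 1: monthly rate = 12.8%/12 = 0.0106667; payment = 31,600 × 0.0106667 / (1 − (1+0.0106667)^−72) = $631.01.
Loan 2: monthly rate = 13.5%/12 = 0.0112500; payment = 31,600 × 0.0112500 / (1 − (1+0.0112500)^−48) = $855.61.
Over 24 months: Loan 1 costs 24 × $631.01 = $15,144.24; Loan 2 costs 24 × $855.61 + $200.00 = $20,734.64.
Loan 1 is cheaper by $20,734.64 − $15,144.24 = $5,590.40.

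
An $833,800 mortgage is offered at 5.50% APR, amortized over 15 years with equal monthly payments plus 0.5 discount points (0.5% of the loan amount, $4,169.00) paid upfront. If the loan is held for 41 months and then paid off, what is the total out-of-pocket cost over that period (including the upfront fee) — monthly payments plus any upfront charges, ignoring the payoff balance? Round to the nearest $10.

At 5.50% the monthly rate is 0.0045833, so the payment is 833,800 × 0.0045833 / (1 − 1.0045833^−180) = $6,812.84.
Total outlay = 41 × $6,812.84 + $4,169.00 = $283,495.44.

$283,500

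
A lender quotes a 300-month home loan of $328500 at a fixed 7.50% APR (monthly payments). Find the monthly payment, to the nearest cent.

Monthly rate = 7.5%/12 = 0.0062500; payment = 328,500 × 0.0062500 / (1 − (1+0.0062500)^−300) = $2,427.59.

$2,427.59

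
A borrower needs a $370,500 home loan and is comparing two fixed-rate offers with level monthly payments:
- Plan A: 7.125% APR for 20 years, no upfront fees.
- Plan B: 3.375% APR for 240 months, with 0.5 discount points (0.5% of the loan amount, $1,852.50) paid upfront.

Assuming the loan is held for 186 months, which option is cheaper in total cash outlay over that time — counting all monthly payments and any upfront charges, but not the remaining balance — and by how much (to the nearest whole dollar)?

Plan A: monthly rate = 7.125%/12 = 0.0059375; payment = 370,500 × 0.0059375 / (1 − (1+0.0059375)^−240) = $2,900.35.
Plan B: monthly rate = 3.375%/12 = 0.0028125; payment = 370,500 × 0.0028125 / (1 − (1+0.0028125)^−240) = $2,125.03.
Over 186 months: Plan A costs 186 × $2,900.35 = $539,465.10; Plan B costs 186 × $2,125.03 + $1,852.50 = $397,108.08.
Plan B is cheaper by $539,465.10 − $397,108.08 = $142,357.02.

Plan B by $142,357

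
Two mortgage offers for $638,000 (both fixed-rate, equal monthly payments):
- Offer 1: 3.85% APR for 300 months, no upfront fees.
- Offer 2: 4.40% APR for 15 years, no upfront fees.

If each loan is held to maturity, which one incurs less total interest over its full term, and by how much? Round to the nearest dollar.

Offer 2 by $121,834

Offer 1: monthly rate = 3.85%/12 = 0.0032083; payment = 638,000 × 0.0032083 / (1 − (1+0.0032083)^−300) = $3,314.98.
Total interest on Offer 1 = 300 × $3,314.98 − $638,000 = $356,494.00.
Offer 2: monthly rate = 4.4%/12 = 0.0036667; payment = 638,000 × 0.0036667 / (1 − (1+0.0036667)^−180) = $4,848.11.
Total interest on Offer 2 = 180 × $4,848.11 − $638,000 = $234,659.80.
Offer 2 is lower by $121,834.20.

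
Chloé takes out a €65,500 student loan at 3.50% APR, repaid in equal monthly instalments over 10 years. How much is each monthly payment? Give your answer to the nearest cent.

€647.70

Monthly rate = 3.5%/12 = 0.0029167; payment = 65,500 × 0.0029167 / (1 − (1+0.0029167)^−120) = €647.70.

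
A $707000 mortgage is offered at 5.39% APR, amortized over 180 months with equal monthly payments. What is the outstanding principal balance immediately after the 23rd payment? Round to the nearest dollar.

With monthly rate i = 5.39%/12 = 0.0044917, the balance after k of n payments is P · [(1+i)^n − (1+i)^k] / [(1+i)^n − 1].
(1+0.0044917)^180 = 2.24047896 and (1+0.0044917)^23 = 1.10857678, so the balance is 707,000 × (2.24047896 − 1.10857678) / (2.24047896 − 1) = $645,117.63.

$645,118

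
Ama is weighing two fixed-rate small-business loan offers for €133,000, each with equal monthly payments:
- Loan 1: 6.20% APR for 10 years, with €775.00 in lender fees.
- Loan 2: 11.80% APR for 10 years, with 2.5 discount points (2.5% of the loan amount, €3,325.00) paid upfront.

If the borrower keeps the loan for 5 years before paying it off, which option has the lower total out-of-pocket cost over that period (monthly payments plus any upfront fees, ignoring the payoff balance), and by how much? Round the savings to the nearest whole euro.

Loan 1: monthly rate = 6.2%/12 = 0.0051667; payment = 133,000 × 0.0051667 / (1 − (1+0.0051667)^−120) = €1,489.97.
Loan 2: monthly rate = 11.8%/12 = 0.0098333; payment = 133,000 × 0.0098333 / (1 − (1+0.0098333)^−120) = €1,892.82.
Over 60 months: Loan 1 costs 60 × €1,489.97 + €775.00 = €90,173.20; Loan 2 costs 60 × €1,892.82 + €3,325.00 = €116,894.20.
Loan 1 is cheaper by €116,894.20 − €90,173.20 = €26,721.00.

Loan 1 by €26,721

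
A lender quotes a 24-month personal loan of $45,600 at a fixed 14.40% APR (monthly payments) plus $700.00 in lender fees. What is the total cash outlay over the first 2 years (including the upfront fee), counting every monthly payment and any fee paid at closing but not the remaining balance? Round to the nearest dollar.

At 14.40% the monthly rate is 0.0120000, so the payment is 45,600 × 0.0120000 / (1 − 1.0120000^−24) = $2,198.01.
Total outlay = 24 × $2,198.01 + $700.00 = $53,452.24.

$53,452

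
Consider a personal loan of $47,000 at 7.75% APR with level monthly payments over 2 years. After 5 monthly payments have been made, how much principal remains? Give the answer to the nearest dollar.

With monthly rate i = 7.75%/12 = 0.0064583, the balance after k of n payments is P · [(1+i)^n − (1+i)^k] / [(1+i)^n − 1].
(1+0.0064583)^24 = 1.16707617 and (1+0.0064583)^5 = 1.03271147, so the balance is 47,000 × (1.16707617 − 1.03271147) / (1.16707617 − 1) = $37,797.98.

$37,798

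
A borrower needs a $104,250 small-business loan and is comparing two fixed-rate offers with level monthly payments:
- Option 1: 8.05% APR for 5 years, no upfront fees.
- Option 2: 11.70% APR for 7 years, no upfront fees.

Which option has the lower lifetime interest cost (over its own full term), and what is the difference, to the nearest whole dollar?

Option 1: monthly rate = 8.05%/12 = 0.0067083; payment = 104,250 × 0.0067083 / (1 − (1+0.0067083)^−60) = $2,116.31.
Total interest on Option 1 = 60 × $2,116.31 − $104,250 = $22,728.60.
Option 2: monthly rate = 11.7%/12 = 0.0097500; payment = 104,250 × 0.0097500 / (1 − (1+0.0097500)^−84) = $1,823.61.
Total interest on Option 2 = 84 × $1,823.61 − $104,250 = $48,933.24.
Option 1 is lower by $26,204.64.

Option 1 by $26,205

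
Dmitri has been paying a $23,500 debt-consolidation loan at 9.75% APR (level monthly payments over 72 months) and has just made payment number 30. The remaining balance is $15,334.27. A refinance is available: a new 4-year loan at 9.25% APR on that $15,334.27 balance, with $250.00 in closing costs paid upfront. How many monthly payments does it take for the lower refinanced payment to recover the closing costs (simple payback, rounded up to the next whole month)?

Current payment = 23,500 × 9.75%/12 / (1 − (1+0.0081250)^−72) = $432.40.
Refinanced payment = 15,334.27 × 0.0077083 / (1 − (1+0.0077083)^−48) = $383.42.
Monthly savings = $432.40 − $383.42 = $48.98.
Break-even = $250.00 / $48.98 = 5.10 → 6 months.

6 months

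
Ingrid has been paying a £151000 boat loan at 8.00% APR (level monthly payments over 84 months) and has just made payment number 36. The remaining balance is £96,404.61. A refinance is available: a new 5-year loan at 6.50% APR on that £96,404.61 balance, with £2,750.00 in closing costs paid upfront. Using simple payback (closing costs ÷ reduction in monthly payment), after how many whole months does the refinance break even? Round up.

6 months

Current payment = 151,000 × 8%/12 / (1 − (1+0.0066667)^−84) = £2,353.52.
Refinanced payment = 96,404.61 × 0.0054167 / (1 − (1+0.0054167)^−60) = £1,886.27.
Monthly savings = £2,353.52 − £1,886.27 = £467.25.
Break-even = £2,750.00 / £467.25 = 5.89 → 6 months.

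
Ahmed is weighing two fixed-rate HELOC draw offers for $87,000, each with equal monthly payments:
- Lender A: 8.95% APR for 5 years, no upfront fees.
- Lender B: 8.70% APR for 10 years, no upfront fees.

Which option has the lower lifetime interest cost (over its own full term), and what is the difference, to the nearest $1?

Lender A by $22,328

Lender A: at 8.95% the monthly rate is 0.0074583, so the payment is 87,000 × 0.0074583 / (1 − 1.0074583^−60) = $1,803.87.
Total interest on Lender A = 60 × $1,803.87 − $87,000 = $21,232.20.
Lender B: monthly rate = 8.7%/12 = 0.0072500; payment = 87,000 × 0.0072500 / (1 − (1+0.0072500)^−120) = $1,088.00.
Total interest on Lender B = 120 × $1,088.00 − $87,000 = $43,560.00.
Lender A is lower by $22,327.80.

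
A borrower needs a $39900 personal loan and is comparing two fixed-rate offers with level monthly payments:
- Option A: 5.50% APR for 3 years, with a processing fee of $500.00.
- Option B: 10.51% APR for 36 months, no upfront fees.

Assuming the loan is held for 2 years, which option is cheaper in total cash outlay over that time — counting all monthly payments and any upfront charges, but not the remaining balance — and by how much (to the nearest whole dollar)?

Option A: monthly rate = 5.5%/12 = 0.0045833; payment = 39,900 × 0.0045833 / (1 − (1+0.0045833)^−36) = $1,204.82.
Option B: at 10.51% the monthly rate is 0.0087583, so the payment is 39,900 × 0.0087583 / (1 − 1.0087583^−36) = $1,297.04.
Over 24 months: Option A costs 24 × $1,204.82 + $500.00 = $29,415.68; Option B costs 24 × $1,297.04 = $31,128.96.
Option A is cheaper by $31,128.96 − $29,415.68 = $1,713.28.

Option A by $1,713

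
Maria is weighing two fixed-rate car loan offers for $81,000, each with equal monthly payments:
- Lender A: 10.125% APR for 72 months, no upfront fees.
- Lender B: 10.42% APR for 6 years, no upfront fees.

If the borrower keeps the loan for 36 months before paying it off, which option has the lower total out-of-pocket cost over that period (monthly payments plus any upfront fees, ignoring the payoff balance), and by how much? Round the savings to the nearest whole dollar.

Lender A: monthly rate = 10.125%/12 = 0.0084375; payment = 81,000 × 0.0084375 / (1 − (1+0.0084375)^−72) = $1,505.70.
Lender B: at 10.42% the monthly rate is 0.0086833, so the payment is 81,000 × 0.0086833 / (1 − 1.0086833^−72) = $1,517.81.
Over 36 months: Lender A costs 36 × $1,505.70 = $54,205.20; Lender B costs 36 × $1,517.81 = $54,641.16.
Lender A is cheaper by $54,641.16 − $54,205.20 = $435.96.

Lender A by $436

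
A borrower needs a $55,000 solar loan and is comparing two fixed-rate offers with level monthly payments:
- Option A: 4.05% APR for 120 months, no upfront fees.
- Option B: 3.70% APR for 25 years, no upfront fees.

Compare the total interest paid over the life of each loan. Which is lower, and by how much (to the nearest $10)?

Option A: monthly rate = 4.05%/12 = 0.0033750; payment = 55,000 × 0.0033750 / (1 − (1+0.0033750)^−120) = $558.16.
Total interest on Option A = 120 × $558.16 − $55,000 = $11,979.20.
Option B: monthly rate = 3.7%/12 = 0.0030833; payment = 55,000 × 0.0030833 / (1 − (1+0.0030833)^−300) = $281.28.
Total interest on Option B = 300 × $281.28 − $55,000 = $29,384.00.
Option A is lower by $17,404.80.

Option A by $17,400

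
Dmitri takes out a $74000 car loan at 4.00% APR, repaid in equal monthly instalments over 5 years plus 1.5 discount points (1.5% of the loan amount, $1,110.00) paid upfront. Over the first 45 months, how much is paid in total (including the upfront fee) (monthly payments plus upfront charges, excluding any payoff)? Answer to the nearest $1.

At 4.00% the monthly rate is 0.0033333, so the payment is 74,000 × 0.0033333 / (1 − 1.0033333^−60) = $1,362.82.
Total outlay = 45 × $1,362.82 + $1,110.00 = $62,436.90.

$62,437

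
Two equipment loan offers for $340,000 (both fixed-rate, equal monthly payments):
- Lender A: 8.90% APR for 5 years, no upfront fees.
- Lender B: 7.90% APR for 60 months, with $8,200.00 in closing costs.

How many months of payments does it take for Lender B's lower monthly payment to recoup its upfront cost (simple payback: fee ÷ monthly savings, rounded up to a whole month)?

51 months

Lender A: monthly rate = 8.9%/12 = 0.0074167; payment = 340,000 × 0.0074167 / (1 − (1+0.0074167)^−60) = $7,041.35.
Lender B: monthly rate = 7.9%/12 = 0.0065833; payment = 340,000 × 0.0065833 / (1 − (1+0.0065833)^−60) = $6,877.71.
Monthly savings = $7,041.35 − $6,877.71 = $163.64.
Break-even = $8,200.00 / $163.64 = 50.11 → 51 months.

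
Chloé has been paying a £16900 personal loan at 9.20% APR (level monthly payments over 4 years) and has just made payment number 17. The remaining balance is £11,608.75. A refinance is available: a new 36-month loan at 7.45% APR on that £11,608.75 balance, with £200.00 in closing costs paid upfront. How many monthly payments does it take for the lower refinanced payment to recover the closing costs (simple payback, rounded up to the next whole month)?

Current payment = 16,900 × 9.2%/12 / (1 − (1+0.0076667)^−48) = £422.16.
Refinanced payment = 11,608.75 × 0.0062083 / (1 − (1+0.0062083)^−36) = £360.84.
Monthly savings = £422.16 − £360.84 = £61.32.
Break-even = £200.00 / £61.32 = 3.26 → 4 months.

4 months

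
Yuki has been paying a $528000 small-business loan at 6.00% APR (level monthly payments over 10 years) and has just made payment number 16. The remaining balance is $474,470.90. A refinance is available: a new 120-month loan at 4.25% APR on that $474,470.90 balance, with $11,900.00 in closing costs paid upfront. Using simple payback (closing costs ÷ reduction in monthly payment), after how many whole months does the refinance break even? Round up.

12 months

Current payment = 528,000 × 6%/12 / (1 − (1+0.0050000)^−120) = $5,861.88.
Refinanced payment = 474,470.90 × 0.0035417 / (1 − (1+0.0035417)^−120) = $4,860.36.
Monthly savings = $5,861.88 − $4,860.36 = $1,001.52.
Break-even = $11,900.00 / $1,001.52 = 11.88 → 12 months.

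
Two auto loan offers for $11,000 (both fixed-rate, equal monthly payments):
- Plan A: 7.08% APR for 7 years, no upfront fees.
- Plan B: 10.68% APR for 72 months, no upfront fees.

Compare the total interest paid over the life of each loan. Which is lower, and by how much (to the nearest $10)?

Plan A: monthly rate = 7.08%/12 = 0.0059000; payment = 11,000 × 0.0059000 / (1 − (1+0.0059000)^−84) = $166.45.
Total interest on Plan A = 84 × $166.45 − $11,000 = $2,981.80.
Plan B: monthly rate = 10.68%/12 = 0.0089000; payment = 11,000 × 0.0089000 / (1 − (1+0.0089000)^−72) = $207.58.
Total interest on Plan B = 72 × $207.58 − $11,000 = $3,945.76.
Plan A is lower by $963.96.

Plan A by $960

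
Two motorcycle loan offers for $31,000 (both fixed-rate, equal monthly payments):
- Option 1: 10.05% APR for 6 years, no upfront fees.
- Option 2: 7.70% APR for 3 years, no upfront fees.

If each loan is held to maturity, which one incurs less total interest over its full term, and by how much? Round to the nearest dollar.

Option 2 by $6,589

Option 1: monthly rate = 10.05%/12 = 0.0083750; payment = 31,000 × 0.0083750 / (1 − (1+0.0083750)^−72) = $575.08.
Total interest on Option 1 = 72 × $575.08 − $31,000 = $10,405.76.
Option 2: at 7.70% the monthly rate is 0.0064167, so the payment is 31,000 × 0.0064167 / (1 − 1.0064167^−36) = $967.14.
Total interest on Option 2 = 36 × $967.14 − $31,000 = $3,817.04.
Option 2 is lower by $6,588.72.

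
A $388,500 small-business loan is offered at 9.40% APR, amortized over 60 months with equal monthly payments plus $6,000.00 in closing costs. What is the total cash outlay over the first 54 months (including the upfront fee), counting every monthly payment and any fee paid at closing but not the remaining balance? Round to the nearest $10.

$445,570

Monthly rate = 9.4%/12 = 0.0078333; payment = 388,500 × 0.0078333 / (1 − (1+0.0078333)^−60) = $8,140.25.
Total outlay = 54 × $8,140.25 + $6,000.00 = $445,573.50.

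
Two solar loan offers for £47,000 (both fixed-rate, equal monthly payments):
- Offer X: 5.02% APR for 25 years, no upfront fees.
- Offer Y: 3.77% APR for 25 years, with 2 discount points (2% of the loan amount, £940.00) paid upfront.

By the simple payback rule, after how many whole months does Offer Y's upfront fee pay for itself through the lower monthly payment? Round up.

29 months

Offer X: monthly rate = 5.02%/12 = 0.0041833; payment = 47,000 × 0.0041833 / (1 − (1+0.0041833)^−300) = £275.31.
Offer Y: monthly rate = 3.77%/12 = 0.0031417; payment = 47,000 × 0.0031417 / (1 − (1+0.0031417)^−300) = £242.15.
Monthly savings = £275.31 − £242.15 = £33.16.
Break-even = £940.00 / £33.16 = 28.35 → 29 months.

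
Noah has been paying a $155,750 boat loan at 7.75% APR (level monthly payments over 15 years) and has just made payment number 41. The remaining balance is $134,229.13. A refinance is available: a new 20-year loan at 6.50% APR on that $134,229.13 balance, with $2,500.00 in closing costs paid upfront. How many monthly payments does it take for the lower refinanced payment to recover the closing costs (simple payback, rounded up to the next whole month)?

6 months

Current payment = 155,750 × 7.75%/12 / (1 − (1+0.0064583)^−180) = $1,466.04.
Refinanced payment = 134,229.13 × 0.0054167 / (1 − (1+0.0054167)^−240) = $1,000.78.
Monthly savings = $1,466.04 − $1,000.78 = $465.26.
Break-even = $2,500.00 / $465.26 = 5.37 → 6 months.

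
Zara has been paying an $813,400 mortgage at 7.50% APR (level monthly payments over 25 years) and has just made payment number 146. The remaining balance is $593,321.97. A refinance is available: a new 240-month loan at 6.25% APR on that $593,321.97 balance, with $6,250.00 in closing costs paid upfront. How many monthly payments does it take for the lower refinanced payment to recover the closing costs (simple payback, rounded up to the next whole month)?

Current payment = 813,400 × 7.5%/12 / (1 − (1+0.0062500)^−300) = $6,010.95.
Refinanced payment = 593,321.97 × 0.0052083 / (1 − (1+0.0052083)^−240) = $4,336.76.
Monthly savings = $6,010.95 − $4,336.76 = $1,674.19.
Break-even = $6,250.00 / $1,674.19 = 3.73 → 4 months.

4 months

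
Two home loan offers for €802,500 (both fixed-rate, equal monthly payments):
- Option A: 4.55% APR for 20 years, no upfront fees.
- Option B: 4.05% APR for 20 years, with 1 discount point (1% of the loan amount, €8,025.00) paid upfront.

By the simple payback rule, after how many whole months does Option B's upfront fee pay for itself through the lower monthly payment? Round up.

38 months

Option A: monthly rate = 4.55%/12 = 0.0037917; payment = 802,500 × 0.0037917 / (1 − (1+0.0037917)^−240) = €5,098.70.
Option B: monthly rate = 4.05%/12 = 0.0033750; payment = 802,500 × 0.0033750 / (1 − (1+0.0033750)^−240) = €4,884.16.
Monthly savings = €5,098.70 − €4,884.16 = €214.54.
Break-even = €8,025.00 / €214.54 = 37.41 → 38 months.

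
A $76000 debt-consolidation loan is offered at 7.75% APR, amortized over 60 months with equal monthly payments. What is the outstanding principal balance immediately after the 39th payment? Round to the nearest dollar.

With monthly rate i = 7.75%/12 = 0.0064583, the balance after k of n payments is P · [(1+i)^n − (1+i)^k] / [(1+i)^n − 1].
(1+0.0064583)^60 = 1.47145846 and (1+0.0064583)^39 = 1.28539381, so the balance is 76,000 × (1.47145846 − 1.28539381) / (1.47145846 − 1) = $29,993.98.

$29,994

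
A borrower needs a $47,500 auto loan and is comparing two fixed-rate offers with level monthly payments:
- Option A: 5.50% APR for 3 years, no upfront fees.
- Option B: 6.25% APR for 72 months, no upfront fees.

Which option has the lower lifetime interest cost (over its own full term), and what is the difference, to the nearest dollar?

Option A by $5,449

Option A: monthly rate = 5.5%/12 = 0.0045833; payment = 47,500 × 0.0045833 / (1 − (1+0.0045833)^−36) = $1,434.31.
Total interest on Option A = 36 × $1,434.31 − $47,500 = $4,135.16.
Option B: at 6.25% the monthly rate is 0.0052083, so the payment is 47,500 × 0.0052083 / (1 − 1.0052083^−72) = $792.83.
Total interest on Option B = 72 × $792.83 − $47,500 = $9,583.76.
Option A is lower by $5,448.60.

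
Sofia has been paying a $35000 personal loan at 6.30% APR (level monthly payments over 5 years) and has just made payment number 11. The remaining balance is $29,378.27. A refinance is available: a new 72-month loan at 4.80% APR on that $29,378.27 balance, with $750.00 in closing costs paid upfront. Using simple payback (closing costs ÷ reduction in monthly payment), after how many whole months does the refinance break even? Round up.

4 months

Current payment = 35,000 × 6.3%/12 / (1 − (1+0.0052500)^−60) = $681.54.
Refinanced payment = 29,378.27 × 0.0040000 / (1 − (1+0.0040000)^−72) = $470.41.
Monthly savings = $681.54 − $470.41 = $211.13.
Break-even = $750.00 / $211.13 = 3.55 → 4 months.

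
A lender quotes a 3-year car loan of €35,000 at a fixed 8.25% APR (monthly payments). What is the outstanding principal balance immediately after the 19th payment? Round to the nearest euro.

€17,605

With monthly rate i = 8.25%/12 = 0.0068750, the balance after k of n payments is P · [(1+i)^n − (1+i)^k] / [(1+i)^n − 1].
(1+0.0068750)^36 = 1.27973509 and (1+0.0068750)^19 = 1.13903114, so the balance is 35,000 × (1.27973509 − 1.13903114) / (1.27973509 − 1) = €17,604.65.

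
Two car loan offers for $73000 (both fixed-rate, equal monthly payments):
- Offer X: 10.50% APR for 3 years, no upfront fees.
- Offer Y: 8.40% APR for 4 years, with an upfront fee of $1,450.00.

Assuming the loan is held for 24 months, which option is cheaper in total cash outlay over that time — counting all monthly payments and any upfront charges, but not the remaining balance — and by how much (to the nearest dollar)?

Offer X: monthly rate = 10.5%/12 = 0.0087500; payment = 73,000 × 0.0087500 / (1 − (1+0.0087500)^−36) = $2,372.68.
Offer Y: monthly rate = 8.4%/12 = 0.0070000; payment = 73,000 × 0.0070000 / (1 − (1+0.0070000)^−48) = $1,795.88.
Over 24 months: Offer X costs 24 × $2,372.68 = $56,944.32; Offer Y costs 24 × $1,795.88 + $1,450.00 = $44,551.12.
Offer Y is cheaper by $56,944.32 − $44,551.12 = $12,393.20.

Offer Y by $12,393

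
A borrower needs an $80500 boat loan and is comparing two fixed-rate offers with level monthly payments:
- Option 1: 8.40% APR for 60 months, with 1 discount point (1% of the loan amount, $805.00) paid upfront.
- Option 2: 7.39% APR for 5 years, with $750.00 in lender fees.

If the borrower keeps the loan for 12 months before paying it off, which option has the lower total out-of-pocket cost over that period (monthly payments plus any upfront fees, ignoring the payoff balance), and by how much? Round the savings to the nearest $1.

Option 1: at 8.40% the monthly rate is 0.0070000, so the payment is 80,500 × 0.0070000 / (1 − 1.0070000^−60) = $1,647.70.
Option 2: monthly rate = 7.39%/12 = 0.0061583; payment = 80,500 × 0.0061583 / (1 − (1+0.0061583)^−60) = $1,608.85.
Over 12 months: Option 1 costs 12 × $1,647.70 + $805.00 = $20,577.40; Option 2 costs 12 × $1,608.85 + $750.00 = $20,056.20.
Option 2 is cheaper by $20,577.40 − $20,056.20 = $521.20.

Option 2 by $521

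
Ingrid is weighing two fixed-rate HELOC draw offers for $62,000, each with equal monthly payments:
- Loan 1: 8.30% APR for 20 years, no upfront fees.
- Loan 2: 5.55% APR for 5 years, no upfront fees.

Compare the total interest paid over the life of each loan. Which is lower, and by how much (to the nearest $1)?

Loan 2 by $56,113

Loan 1: at 8.30% the monthly rate is 0.0069167, so the payment is 62,000 × 0.0069167 / (1 − 1.0069167^−240) = $530.23.
Total interest on Loan 1 = 240 × $530.23 − $62,000 = $65,255.20.
Loan 2: monthly rate = 5.55%/12 = 0.0046250; payment = 62,000 × 0.0046250 / (1 − (1+0.0046250)^−60) = $1,185.70.
Total interest on Loan 2 = 60 × $1,185.70 − $62,000 = $9,142.00.
Loan 2 is lower by $56,113.20.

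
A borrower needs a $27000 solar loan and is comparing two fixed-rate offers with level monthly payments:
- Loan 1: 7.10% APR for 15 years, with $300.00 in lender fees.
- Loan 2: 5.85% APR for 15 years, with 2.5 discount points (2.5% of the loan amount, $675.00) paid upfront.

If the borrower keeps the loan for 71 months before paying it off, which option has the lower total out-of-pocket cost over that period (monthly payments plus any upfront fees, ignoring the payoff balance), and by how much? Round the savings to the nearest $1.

Loan 1: monthly rate = 7.1%/12 = 0.0059167; payment = 27,000 × 0.0059167 / (1 − (1+0.0059167)^−180) = $244.20.
Loan 2: at 5.85% the monthly rate is 0.0048750, so the payment is 27,000 × 0.0048750 / (1 − 1.0048750^−180) = $225.66.
Over 71 months: Loan 1 costs 71 × $244.20 + $300.00 = $17,638.20; Loan 2 costs 71 × $225.66 + $675.00 = $16,696.86.
Loan 2 is cheaper by $17,638.20 − $16,696.86 = $941.34.

Loan 2 by $941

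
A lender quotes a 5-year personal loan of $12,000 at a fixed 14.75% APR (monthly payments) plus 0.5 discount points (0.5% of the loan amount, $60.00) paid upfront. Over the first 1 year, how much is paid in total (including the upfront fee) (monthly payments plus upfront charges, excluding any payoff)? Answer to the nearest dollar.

Monthly rate = 14.75%/12 = 0.0122917; payment = 12,000 × 0.0122917 / (1 − (1+0.0122917)^−60) = $283.91.
Total outlay = 12 × $283.91 + $60.00 = $3,466.92.

$3,467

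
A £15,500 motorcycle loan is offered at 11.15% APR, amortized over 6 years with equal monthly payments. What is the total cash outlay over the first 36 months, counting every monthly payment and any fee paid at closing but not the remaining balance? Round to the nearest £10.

£10,660

Monthly rate = 11.15%/12 = 0.0092917; payment = 15,500 × 0.0092917 / (1 − (1+0.0092917)^−72) = £296.22.
Total outlay = 36 × £296.22 = £10,663.92.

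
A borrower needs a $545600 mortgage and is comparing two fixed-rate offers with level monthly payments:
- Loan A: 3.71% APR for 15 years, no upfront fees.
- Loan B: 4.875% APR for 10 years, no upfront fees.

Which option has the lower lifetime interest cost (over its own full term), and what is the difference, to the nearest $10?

Loan B by $21,800

Loan A: at 3.71% the monthly rate is 0.0030917, so the payment is 545,600 × 0.0030917 / (1 − 1.0030917^−180) = $3,956.91.
Total interest on Loan A = 180 × $3,956.91 − $545,600 = $166,643.80.
Loan B: monthly rate = 4.875%/12 = 0.0040625; payment = 545,600 × 0.0040625 / (1 − (1+0.0040625)^−120) = $5,753.66.
Total interest on Loan B = 120 × $5,753.66 − $545,600 = $144,839.20.
Loan B is lower by $21,804.60.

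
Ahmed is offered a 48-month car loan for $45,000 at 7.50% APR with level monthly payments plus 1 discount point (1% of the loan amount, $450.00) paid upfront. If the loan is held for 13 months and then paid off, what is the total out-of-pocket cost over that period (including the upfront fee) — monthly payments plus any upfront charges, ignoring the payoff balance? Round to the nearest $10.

$14,590

At 7.50% the monthly rate is 0.0062500, so the payment is 45,000 × 0.0062500 / (1 − 1.0062500^−48) = $1,088.05.
Total outlay = 13 × $1,088.05 + $450.00 = $14,594.65.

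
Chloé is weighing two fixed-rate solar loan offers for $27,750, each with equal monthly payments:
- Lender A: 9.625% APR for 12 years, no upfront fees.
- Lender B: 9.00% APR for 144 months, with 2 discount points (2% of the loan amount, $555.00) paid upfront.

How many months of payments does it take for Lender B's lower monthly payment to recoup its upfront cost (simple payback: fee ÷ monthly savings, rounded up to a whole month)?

Lender A: at 9.625% the monthly rate is 0.0080208, so the payment is 27,750 × 0.0080208 / (1 − 1.0080208^−144) = $325.65.
Lender B: at 9.00% the monthly rate is 0.0075000, so the payment is 27,750 × 0.0075000 / (1 − 1.0075000^−144) = $315.80.
Monthly savings = $325.65 − $315.80 = $9.85.
Break-even = $555.00 / $9.85 = 56.35 → 57 months.

57 months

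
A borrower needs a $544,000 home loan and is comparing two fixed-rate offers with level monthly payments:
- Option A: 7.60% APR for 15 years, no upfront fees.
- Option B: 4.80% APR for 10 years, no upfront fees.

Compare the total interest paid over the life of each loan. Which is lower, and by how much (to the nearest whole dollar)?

Option A: at 7.60% the monthly rate is 0.0063333, so the payment is 544,000 × 0.0063333 / (1 − 1.0063333^−180) = $5,073.91.
Total interest on Option A = 180 × $5,073.91 − $544,000 = $369,303.80.
Option B: monthly rate = 4.8%/12 = 0.0040000; payment = 544,000 × 0.0040000 / (1 − (1+0.0040000)^−120) = $5,716.93.
Total interest on Option B = 120 × $5,716.93 − $544,000 = $142,031.60.
Option B is lower by $227,272.20.

Option B by $227,272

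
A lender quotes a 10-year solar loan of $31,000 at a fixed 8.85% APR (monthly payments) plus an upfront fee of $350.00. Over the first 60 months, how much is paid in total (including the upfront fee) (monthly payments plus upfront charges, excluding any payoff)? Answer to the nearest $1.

At 8.85% the monthly rate is 0.0073750, so the payment is 31,000 × 0.0073750 / (1 − 1.0073750^−120) = $390.18.
Total outlay = 60 × $390.18 + $350.00 = $23,760.80.

$23,761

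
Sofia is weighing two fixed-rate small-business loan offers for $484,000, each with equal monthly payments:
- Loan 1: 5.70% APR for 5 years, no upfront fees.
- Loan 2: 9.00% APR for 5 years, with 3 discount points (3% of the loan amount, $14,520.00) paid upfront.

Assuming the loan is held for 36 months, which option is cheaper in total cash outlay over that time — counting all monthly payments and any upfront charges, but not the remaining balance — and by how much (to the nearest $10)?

Loan 1 by $41,780

Loan 1: at 5.70% the monthly rate is 0.0047500, so the payment is 484,000 × 0.0047500 / (1 − 1.0047500^−60) = $9,289.71.
Loan 2: at 9.00% the monthly rate is 0.0075000, so the payment is 484,000 × 0.0075000 / (1 − 1.0075000^−60) = $10,047.04.
Over 36 months: Loan 1 costs 36 × $9,289.71 = $334,429.56; Loan 2 costs 36 × $10,047.04 + $14,520.00 = $376,213.44.
Loan 1 is cheaper by $376,213.44 − $334,429.56 = $41,783.88.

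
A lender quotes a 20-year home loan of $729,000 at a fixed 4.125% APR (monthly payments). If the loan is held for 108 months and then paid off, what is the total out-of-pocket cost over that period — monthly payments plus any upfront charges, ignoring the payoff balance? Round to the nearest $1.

Monthly rate = 4.125%/12 = 0.0034375; payment = 729,000 × 0.0034375 / (1 − (1+0.0034375)^−240) = $4,465.76.
Total outlay = 108 × $4,465.76 = $482,302.08.

$482,302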